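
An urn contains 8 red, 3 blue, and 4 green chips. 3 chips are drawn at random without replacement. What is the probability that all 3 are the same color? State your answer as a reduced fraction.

There are C(15,3) = 455 ways to draw 3 chips.
All same color: C(8,3) + C(3,3) + C(4,3) = 56 + 1 + 4 = 61.
Probability = 61/455.

61/455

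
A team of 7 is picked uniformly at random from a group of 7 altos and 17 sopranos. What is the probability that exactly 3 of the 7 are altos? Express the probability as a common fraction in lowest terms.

The sample space is all 7-subsets of the 24: C(24,7) = 346104.
Selections with exactly 3 altos: choose 3 of the 7 altos and 4 of the 17 sopranos, C(7,3)·C(17,4) = 35·2380 = 83300.
Probability = 83300/346104 = 20825/86526.

20825/86526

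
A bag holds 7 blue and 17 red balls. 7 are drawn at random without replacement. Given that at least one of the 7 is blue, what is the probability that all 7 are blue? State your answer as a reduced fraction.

Work in counts. Selections with at least one blue: C(24,7) − C(17,7) = 346104 − 19448 = 326656.
Of those, selections where all 7 are blue: C(7,7) = 1.
Conditional probability = 1/326656.

1/326656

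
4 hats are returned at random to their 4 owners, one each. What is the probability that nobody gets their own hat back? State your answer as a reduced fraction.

There are 4! = 24 assignments.
By inclusion-exclusion, assignments with no fixed points: C(4,0)·4! − C(4,1)·3! + C(4,2)·2! − C(4,3)·1! + C(4,4)·0! = 9.
Probability = 9/24 = 3/8.

3/8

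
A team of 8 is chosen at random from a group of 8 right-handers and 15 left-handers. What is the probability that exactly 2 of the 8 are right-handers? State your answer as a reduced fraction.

6370/22287

There are C(23,8) = 490314 ways to choose 8 from 23.
Selections with exactly 2 right-handers: choose 2 of the 8 right-handers and 6 of the 15 left-handers, C(8,2)·C(15,6) = 28·5005 = 140140.
Probability = 140140/490314 = 6370/22287.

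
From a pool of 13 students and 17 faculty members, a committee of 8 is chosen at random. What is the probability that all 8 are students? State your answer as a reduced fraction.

There are C(30,8) = 5852925 possible selections.
Selections with all students: C(13,8) = 1287.
Probability = 1287/5852925 = 11/50025.

11/50025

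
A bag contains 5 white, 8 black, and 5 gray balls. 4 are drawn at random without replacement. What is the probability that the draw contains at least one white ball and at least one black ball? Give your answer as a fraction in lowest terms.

There are C(18,4) = 3060 possible draws.
By inclusion-exclusion on the complements, draws missing all white or all black: C(13,4) + C(10,4) − C(5,4) = 715 + 210 − 5 = 920.
So draws with at least one of each: 3060 − 920 = 2140, probability 2140/3060 = 107/153.

107/153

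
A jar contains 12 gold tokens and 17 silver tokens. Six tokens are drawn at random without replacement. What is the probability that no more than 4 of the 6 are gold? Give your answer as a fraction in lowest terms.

38386/39585

There are C(29,6) = 475020 ways to choose the 6.
Favorable selections (no more than 4 gold): C(12,0)·C(17,6) + C(12,1)·C(17,5) + C(12,2)·C(17,4) + C(12,3)·C(17,3) + C(12,4)·C(17,2) = 12376 + 74256 + 157080 + 149600 + 67320 = 460632.
Probability = 460632/475020 = 38386/39585.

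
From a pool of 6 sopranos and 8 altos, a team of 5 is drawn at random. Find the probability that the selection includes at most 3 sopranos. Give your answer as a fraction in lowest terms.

134/143

There are C(14,5) = 2002 ways to choose the 5.
Count the complement (more than 3 sopranos): C(6,4)·C(8,1) + C(6,5)·C(8,0) = 120 + 6 = 126.
Probability = 1 − 126/2002 = 1876/2002 = 134/143.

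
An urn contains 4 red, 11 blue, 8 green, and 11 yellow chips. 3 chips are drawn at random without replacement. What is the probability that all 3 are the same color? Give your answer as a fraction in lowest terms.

195/2992

There are C(34,3) = 5984 ways to draw 3 chips.
All same color: C(4,3) + C(11,3) + C(8,3) + C(11,3) = 4 + 165 + 56 + 165 = 390.
Probability = 390/5984 = 195/2992.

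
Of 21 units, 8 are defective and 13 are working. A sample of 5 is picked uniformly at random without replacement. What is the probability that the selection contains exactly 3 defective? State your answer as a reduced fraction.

There are C(21,5) = 20349 ways to choose 5 from 21.
Selections with exactly 3 defective: choose 3 of the 8 defective and 2 of the 13 working, C(8,3)·C(13,2) = 56·78 = 4368.
Probability = 4368/20349 = 208/969.

208/969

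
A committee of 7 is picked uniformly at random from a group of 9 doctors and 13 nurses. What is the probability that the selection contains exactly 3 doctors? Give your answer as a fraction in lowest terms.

There are C(22,7) = 170544 ways to choose 7 from 22.
Selections with exactly 3 doctors: choose 3 of the 9 doctors and 4 of the 13 nurses, C(9,3)·C(13,4) = 84·715 = 60060.
Probability = 60060/170544 = 455/1292.

455/1292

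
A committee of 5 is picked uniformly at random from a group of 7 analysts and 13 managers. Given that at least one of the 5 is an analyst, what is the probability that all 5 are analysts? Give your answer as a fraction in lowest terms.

Work in counts. Selections with at least one analyst: C(20,5) − C(13,5) = 15504 − 1287 = 14217.
Of those, selections where all 5 are analysts: C(7,5) = 21.
Conditional probability = 21/14217 = 1/677.

1/677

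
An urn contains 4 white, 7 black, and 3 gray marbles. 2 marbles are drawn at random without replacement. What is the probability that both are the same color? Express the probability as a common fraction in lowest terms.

30/91

There are C(14,2) = 91 ways to draw 2 marbles.
All same color: C(4,2) + C(7,2) + C(3,2) = 6 + 21 + 3 = 30.
Probability = 30/91.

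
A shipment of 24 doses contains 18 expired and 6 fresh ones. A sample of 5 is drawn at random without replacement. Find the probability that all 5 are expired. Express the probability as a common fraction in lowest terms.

There are C(24,5) = 42504 possible selections.
Selections with all expired: C(18,5) = 8568.
Probability = 8568/42504 = 51/253.

51/253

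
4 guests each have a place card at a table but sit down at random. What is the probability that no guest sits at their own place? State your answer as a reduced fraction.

3/8

There are 4! = 24 seatings.
By inclusion-exclusion, seatings with no fixed points: C(4,0)·4! − C(4,1)·3! + C(4,2)·2! − C(4,3)·1! + C(4,4)·0! = 9.
Probability = 9/24 = 3/8.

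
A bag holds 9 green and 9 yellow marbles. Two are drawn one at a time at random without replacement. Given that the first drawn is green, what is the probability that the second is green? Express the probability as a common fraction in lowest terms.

8/17

After removing one green, 17 remain: 8 green and 9 yellow.
So the probability the next is green is 8/17.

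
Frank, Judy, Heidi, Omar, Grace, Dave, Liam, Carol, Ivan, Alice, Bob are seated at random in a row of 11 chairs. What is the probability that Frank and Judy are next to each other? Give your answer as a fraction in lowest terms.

There are 11! = 39916800 arrangements.
Treat Frank and Judy as a block: 10! arrangements of the blocks × 2 orders within the block = 2·3628800 = 7257600.
Probability = 7257600/39916800 = 2/11.

2/11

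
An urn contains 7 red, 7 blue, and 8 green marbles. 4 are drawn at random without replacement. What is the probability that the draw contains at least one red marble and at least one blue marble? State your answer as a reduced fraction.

There are C(22,4) = 7315 possible draws.
By inclusion-exclusion on the complements, draws missing all red or all blue: C(15,4) + C(15,4) − C(8,4) = 1365 + 1365 − 70 = 2660.
So draws with at least one of each: 7315 − 2660 = 4655, probability 4655/7315 = 7/11.

7/11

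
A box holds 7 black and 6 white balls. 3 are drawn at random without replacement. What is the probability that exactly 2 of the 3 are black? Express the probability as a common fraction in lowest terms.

Total number of selections: C(13,3) = 286.
Selections with exactly 2 black: choose 2 of the 7 black and 1 of the 6 white, C(7,2)·C(6,1) = 21·6 = 126.
Probability = 126/286 = 63/143.

63/143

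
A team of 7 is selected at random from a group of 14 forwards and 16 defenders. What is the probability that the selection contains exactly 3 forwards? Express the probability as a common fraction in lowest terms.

1274/3915

Total number of selections: C(30,7) = 2035800.
Selections with exactly 3 forwards: choose 3 of the 14 forwards and 4 of the 16 defenders, C(14,3)·C(16,4) = 364·1820 = 662480.
Probability = 662480/2035800 = 1274/3915.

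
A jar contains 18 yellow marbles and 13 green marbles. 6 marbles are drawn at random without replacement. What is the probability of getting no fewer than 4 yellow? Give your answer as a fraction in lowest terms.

9452/18879

Total selections: C(31,6) = 736281.
Favorable selections (no fewer than 4 yellow): C(18,4)·C(13,2) + C(18,5)·C(13,1) + C(18,6)·C(13,0) = 238680 + 111384 + 18564 = 368628.
Probability = 368628/736281 = 9452/18879.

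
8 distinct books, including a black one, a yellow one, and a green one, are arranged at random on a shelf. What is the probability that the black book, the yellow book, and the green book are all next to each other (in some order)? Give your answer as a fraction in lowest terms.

3/28

There are 8! = 40320 arrangements.
Treat the three as one block: 6! placements × 3! orders within the block = 720·6 = 4320.
Probability = 4320/40320 = 3/28.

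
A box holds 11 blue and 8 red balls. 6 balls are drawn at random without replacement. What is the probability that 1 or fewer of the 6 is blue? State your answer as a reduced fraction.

23/969

Total selections: C(19,6) = 27132.
Favorable selections (1 or fewer blue): C(11,0)·C(8,6) + C(11,1)·C(8,5) = 28 + 616 = 644.
Probability = 644/27132 = 23/969.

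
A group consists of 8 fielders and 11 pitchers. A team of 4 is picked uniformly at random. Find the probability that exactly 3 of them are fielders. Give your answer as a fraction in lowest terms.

154/969

There are C(19,4) = 3876 ways to choose 4 from 19.
Selections with exactly 3 fielders: choose 3 of the 8 fielders and 1 of the 11 pitchers, C(8,3)·C(11,1) = 56·11 = 616.
Probability = 616/3876 = 154/969.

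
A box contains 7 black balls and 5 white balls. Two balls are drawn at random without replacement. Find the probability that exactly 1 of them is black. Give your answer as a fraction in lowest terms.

There are C(12,2) = 66 ways to choose 2 from 12.
Selections with exactly 1 black: choose 1 of the 7 black and 1 of the 5 white, C(7,1)·C(5,1) = 7·5 = 35.
Probability = 35/66.

35/66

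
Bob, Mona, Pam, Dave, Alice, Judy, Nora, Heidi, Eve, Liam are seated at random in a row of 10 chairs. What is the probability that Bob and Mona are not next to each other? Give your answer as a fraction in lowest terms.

There are 10! = 3628800 arrangements.
Arrangements with Bob and Mona adjacent: 2·9! = 725760.
So not adjacent: 3628800 − 725760 = 2903040, probability 2903040/3628800 = 4/5.

4/5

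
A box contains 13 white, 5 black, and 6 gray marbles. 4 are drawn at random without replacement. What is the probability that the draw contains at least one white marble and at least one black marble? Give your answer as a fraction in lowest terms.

195/322

There are C(24,4) = 10626 possible draws.
By inclusion-exclusion on the complements, draws missing all white or all black: C(11,4) + C(19,4) − C(6,4) = 330 + 3876 − 15 = 4191.
So draws with at least one of each: 10626 − 4191 = 6435, probability 6435/10626 = 195/322.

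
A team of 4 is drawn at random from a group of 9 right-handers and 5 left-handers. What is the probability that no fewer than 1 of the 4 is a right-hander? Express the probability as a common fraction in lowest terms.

996/1001

Total selections: C(14,4) = 1001.
The complement is all 4 are left-handers: C(5,4) = 5.
Probability = 1 − 5/1001 = 996/1001.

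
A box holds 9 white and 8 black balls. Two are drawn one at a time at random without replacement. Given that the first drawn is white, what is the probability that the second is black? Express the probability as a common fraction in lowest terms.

1/2

After removing one white, 16 remain: 8 white and 8 black.
So the probability the next is black is 8/16 = 1/2.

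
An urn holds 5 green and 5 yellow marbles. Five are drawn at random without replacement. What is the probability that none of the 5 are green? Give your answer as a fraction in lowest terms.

There are C(10,5) = 252 possible selections.
Selections with no green (all yellow): C(5,5) = 1.
Probability = 1/252.

1/252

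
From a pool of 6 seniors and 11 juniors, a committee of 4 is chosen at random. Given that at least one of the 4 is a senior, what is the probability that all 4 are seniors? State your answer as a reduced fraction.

Work in counts. Selections with at least one senior: C(17,4) − C(11,4) = 2380 − 330 = 2050.
Of those, selections where all 4 are seniors: C(6,4) = 15.
Conditional probability = 15/2050 = 3/410.

3/410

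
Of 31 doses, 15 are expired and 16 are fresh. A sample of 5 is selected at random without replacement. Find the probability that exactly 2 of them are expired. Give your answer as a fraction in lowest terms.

2800/8091

There are C(31,5) = 169911 ways to choose 5 from 31.
Selections with exactly 2 expired: choose 2 of the 15 expired and 3 of the 16 fresh, C(15,2)·C(16,3) = 105·560 = 58800.
Probability = 58800/169911 = 2800/8091.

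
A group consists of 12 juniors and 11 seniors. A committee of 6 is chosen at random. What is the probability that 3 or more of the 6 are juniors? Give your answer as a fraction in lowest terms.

Total selections: C(23,6) = 100947.
Favorable selections (3 or more juniors): C(12,3)·C(11,3) + C(12,4)·C(11,2) + C(12,5)·C(11,1) + C(12,6)·C(11,0) = 36300 + 27225 + 8712 + 924 = 73161.
Probability = 73161/100947 = 2217/3059.

2217/3059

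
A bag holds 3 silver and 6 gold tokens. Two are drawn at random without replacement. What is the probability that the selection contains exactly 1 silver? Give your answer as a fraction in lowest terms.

The sample space is all 2-subsets of the 9: C(9,2) = 36.
Selections with exactly 1 silver: choose 1 of the 3 silver and 1 of the 6 gold, C(3,1)·C(6,1) = 3·6 = 18.
Probability = 18/36 = 1/2.

1/2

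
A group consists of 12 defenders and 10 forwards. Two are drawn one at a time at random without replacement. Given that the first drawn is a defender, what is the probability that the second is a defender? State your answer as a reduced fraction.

After removing one defender, 21 remain: 11 defenders and 10 forwards.
So the probability the next is a defender is 11/21.

11/21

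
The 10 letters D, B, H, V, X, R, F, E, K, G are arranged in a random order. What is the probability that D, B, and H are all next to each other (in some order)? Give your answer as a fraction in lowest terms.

1/15

There are 10! = 3628800 arrangements.
Treat the three as one block: 8! placements × 3! orders within the block = 40320·6 = 241920.
Probability = 241920/3628800 = 1/15.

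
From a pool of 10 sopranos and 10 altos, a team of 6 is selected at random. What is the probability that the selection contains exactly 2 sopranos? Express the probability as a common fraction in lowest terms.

315/1292

The sample space is all 6-subsets of the 20: C(20,6) = 38760.
Selections with exactly 2 sopranos: choose 2 of the 10 sopranos and 4 of the 10 altos, C(10,2)·C(10,4) = 45·210 = 9450.
Probability = 9450/38760 = 315/1292.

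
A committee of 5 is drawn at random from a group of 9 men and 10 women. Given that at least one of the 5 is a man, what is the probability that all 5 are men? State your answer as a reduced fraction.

7/632

Work in counts. Selections with at least one man: C(19,5) − C(10,5) = 11628 − 252 = 11376.
Of those, selections where all 5 are men: C(9,5) = 126.
Conditional probability = 126/11376 = 7/632.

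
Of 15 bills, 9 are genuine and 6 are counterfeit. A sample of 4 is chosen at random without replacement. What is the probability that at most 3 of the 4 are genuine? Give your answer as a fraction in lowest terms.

59/65

Total selections: C(15,4) = 1365.
The complement is exactly 4 genuine: C(9,4)·C(6,0) = 126.
Probability = 1 − 126/1365 = 1239/1365 = 59/65.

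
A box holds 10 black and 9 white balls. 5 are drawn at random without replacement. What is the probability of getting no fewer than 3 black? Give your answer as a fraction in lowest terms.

359/646

There are C(19,5) = 11628 ways to choose the 5.
Favorable selections (no fewer than 3 black): C(10,3)·C(9,2) + C(10,4)·C(9,1) + C(10,5)·C(9,0) = 4320 + 1890 + 252 = 6462.
Probability = 6462/11628 = 359/646.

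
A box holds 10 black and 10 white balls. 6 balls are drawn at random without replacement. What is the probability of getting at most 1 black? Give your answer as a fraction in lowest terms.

91/1292

There are C(20,6) = 38760 ways to choose the 6.
Favorable selections (at most 1 black): C(10,0)·C(10,6) + C(10,1)·C(10,5) = 210 + 2520 = 2730.
Probability = 2730/38760 = 91/1292.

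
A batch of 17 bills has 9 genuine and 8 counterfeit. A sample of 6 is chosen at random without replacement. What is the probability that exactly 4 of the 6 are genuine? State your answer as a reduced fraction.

63/221

Total number of selections: C(17,6) = 12376.
Selections with exactly 4 genuine: choose 4 of the 9 genuine and 2 of the 8 counterfeit, C(9,4)·C(8,2) = 126·28 = 3528.
Probability = 3528/12376 = 63/221.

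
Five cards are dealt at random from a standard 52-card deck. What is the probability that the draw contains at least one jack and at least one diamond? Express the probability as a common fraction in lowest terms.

There are C(52,5) = 2598960 possible draws.
By inclusion-exclusion on the complements, draws missing all jacks or all diamonds: C(48,5) + C(39,5) − C(36,5) = 1712304 + 575757 − 376992 = 1911069.
So draws with at least one of each: 2598960 − 1911069 = 687891, probability 687891/2598960 = 229297/866320.

229297/866320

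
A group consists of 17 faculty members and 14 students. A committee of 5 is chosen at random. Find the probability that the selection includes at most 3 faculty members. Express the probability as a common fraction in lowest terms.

Total selections: C(31,5) = 169911.
Count the complement (more than 3 faculty members): C(17,4)·C(14,1) + C(17,5)·C(14,0) = 33320 + 6188 = 39508.
Probability = 1 − 39508/169911 = 130403/169911 = 18629/24273.

18629/24273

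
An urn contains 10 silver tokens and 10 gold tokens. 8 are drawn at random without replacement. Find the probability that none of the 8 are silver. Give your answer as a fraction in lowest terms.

3/8398

There are C(20,8) = 125970 possible selections.
Selections with no silver (all gold): C(10,8) = 45.
Probability = 45/125970 = 3/8398.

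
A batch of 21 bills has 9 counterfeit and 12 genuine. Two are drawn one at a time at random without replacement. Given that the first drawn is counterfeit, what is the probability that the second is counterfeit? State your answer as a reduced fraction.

2/5

After removing one counterfeit, 20 remain: 8 counterfeit and 12 genuine.
So the probability the next is counterfeit is 8/20 = 2/5.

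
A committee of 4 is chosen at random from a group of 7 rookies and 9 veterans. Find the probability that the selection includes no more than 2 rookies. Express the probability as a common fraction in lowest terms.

21/26

There are C(16,4) = 1820 ways to choose the 4.
Favorable selections (no more than 2 rookies): C(7,0)·C(9,4) + C(7,1)·C(9,3) + C(7,2)·C(9,2) = 126 + 588 + 756 = 1470.
Probability = 1470/1820 = 21/26.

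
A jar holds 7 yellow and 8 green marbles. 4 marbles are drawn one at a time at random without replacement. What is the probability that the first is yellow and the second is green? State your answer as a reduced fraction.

Multiply the conditional probabilities at each draw: 7/15 · 8/14 = 56/210 = 4/15.

4/15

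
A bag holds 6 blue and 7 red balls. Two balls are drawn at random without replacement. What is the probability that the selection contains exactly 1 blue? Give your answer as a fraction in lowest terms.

7/13

The sample space is all 2-subsets of the 13: C(13,2) = 78.
Selections with exactly 1 blue: choose 1 of the 6 blue and 1 of the 7 red, C(6,1)·C(7,1) = 6·7 = 42.
Probability = 42/78 = 7/13.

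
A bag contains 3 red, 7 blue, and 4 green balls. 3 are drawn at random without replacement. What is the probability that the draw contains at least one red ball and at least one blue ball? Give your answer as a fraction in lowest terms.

6/13

There are C(14,3) = 364 possible draws.
By inclusion-exclusion on the complements, draws missing all red or all blue: C(11,3) + C(7,3) − C(4,3) = 165 + 35 − 4 = 196.
So draws with at least one of each: 364 − 196 = 168, probability 168/364 = 6/13.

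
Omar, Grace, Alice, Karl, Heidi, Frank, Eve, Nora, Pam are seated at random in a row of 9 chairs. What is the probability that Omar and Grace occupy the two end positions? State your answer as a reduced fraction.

1/36

There are 9! = 362880 arrangements.
Place Omar and Grace at the ends in 2 ways, arrange the remaining 7 in 7! = 5040 ways: 2·5040 = 10080.
Probability = 10080/362880 = 1/36.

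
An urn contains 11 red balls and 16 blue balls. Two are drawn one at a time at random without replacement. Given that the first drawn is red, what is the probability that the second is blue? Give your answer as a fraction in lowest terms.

8/13

After removing one red, 26 remain: 10 red and 16 blue.
So the probability the next is blue is 16/26 = 8/13.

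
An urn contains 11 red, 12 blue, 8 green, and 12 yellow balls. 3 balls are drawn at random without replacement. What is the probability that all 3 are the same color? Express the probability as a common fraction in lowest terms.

There are C(43,3) = 12341 ways to draw 3 balls.
All same color: C(11,3) + C(12,3) + C(8,3) + C(12,3) = 165 + 220 + 56 + 220 = 661.
Probability = 661/12341.

661/12341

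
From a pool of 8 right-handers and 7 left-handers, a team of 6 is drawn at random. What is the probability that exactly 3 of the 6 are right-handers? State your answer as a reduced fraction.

56/143

Total number of selections: C(15,6) = 5005.
Selections with exactly 3 right-handers: choose 3 of the 8 right-handers and 3 of the 7 left-handers, C(8,3)·C(7,3) = 56·35 = 1960.
Probability = 1960/5005 = 56/143.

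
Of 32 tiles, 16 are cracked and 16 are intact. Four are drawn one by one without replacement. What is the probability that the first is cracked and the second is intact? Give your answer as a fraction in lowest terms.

8/31

Multiply the conditional probabilities at each draw: 16/32 · 16/31 = 256/992 = 8/31.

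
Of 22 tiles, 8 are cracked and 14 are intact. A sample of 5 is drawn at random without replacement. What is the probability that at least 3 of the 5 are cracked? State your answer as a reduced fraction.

146/627

There are C(22,5) = 26334 ways to choose the 5.
Favorable selections (at least 3 cracked): C(8,3)·C(14,2) + C(8,4)·C(14,1) + C(8,5)·C(14,0) = 5096 + 980 + 56 = 6132.
Probability = 6132/26334 = 146/627.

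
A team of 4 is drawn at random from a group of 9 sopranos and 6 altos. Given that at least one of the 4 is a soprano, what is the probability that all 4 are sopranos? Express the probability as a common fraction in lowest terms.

7/75

Work in counts. Selections with at least one soprano: C(15,4) − C(6,4) = 1365 − 15 = 1350.
Of those, selections where all 4 are sopranos: C(9,4) = 126.
Conditional probability = 126/1350 = 7/75.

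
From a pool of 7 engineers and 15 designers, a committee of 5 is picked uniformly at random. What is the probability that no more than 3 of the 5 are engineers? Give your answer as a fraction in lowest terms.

614/627

There are C(22,5) = 26334 ways to choose the 5.
Favorable selections (no more than 3 engineers): C(7,0)·C(15,5) + C(7,1)·C(15,4) + C(7,2)·C(15,3) + C(7,3)·C(15,2) = 3003 + 9555 + 9555 + 3675 = 25788.
Probability = 25788/26334 = 614/627.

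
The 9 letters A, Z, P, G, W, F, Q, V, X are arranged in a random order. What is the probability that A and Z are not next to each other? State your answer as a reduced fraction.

7/9

There are 9! = 362880 arrangements.
Arrangements with A and Z adjacent: 2·8! = 80640.
So not adjacent: 362880 − 80640 = 282240, probability 282240/362880 = 7/9.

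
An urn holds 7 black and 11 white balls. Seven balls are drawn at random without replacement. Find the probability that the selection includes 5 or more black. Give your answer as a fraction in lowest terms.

137/3536

Total selections: C(18,7) = 31824.
Favorable selections (5 or more black): C(7,5)·C(11,2) + C(7,6)·C(11,1) + C(7,7)·C(11,0) = 1155 + 77 + 1 = 1233.
Probability = 1233/31824 = 137/3536.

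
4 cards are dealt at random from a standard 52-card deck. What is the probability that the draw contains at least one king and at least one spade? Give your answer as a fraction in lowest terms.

52799/270725

There are C(52,4) = 270725 possible draws.
By inclusion-exclusion on the complements, draws missing all kings or all spades: C(48,4) + C(39,4) − C(36,4) = 194580 + 82251 − 58905 = 217926.
So draws with at least one of each: 270725 − 217926 = 52799, probability 52799/270725.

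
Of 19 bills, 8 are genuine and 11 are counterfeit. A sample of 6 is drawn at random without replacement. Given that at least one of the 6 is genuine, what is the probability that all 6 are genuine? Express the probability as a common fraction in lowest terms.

2/1905

Work in counts. Selections with at least one genuine: C(19,6) − C(11,6) = 27132 − 462 = 26670.
Of those, selections where all 6 are genuine: C(8,6) = 28.
Conditional probability = 28/26670 = 2/1905.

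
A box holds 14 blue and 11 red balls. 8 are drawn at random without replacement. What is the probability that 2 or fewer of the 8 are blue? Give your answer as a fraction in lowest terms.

473/10925

Total selections: C(25,8) = 1081575.
Favorable selections (2 or fewer blue): C(14,0)·C(11,8) + C(14,1)·C(11,7) + C(14,2)·C(11,6) = 165 + 4620 + 42042 = 46827.
Probability = 46827/1081575 = 473/10925.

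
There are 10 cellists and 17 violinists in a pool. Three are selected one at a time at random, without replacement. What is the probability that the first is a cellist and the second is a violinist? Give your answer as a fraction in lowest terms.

Multiply the conditional probabilities at each draw: 10/27 · 17/26 = 170/702 = 85/351.

85/351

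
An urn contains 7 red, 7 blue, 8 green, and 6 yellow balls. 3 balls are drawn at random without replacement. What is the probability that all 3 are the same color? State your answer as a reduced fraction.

73/1638

There are C(28,3) = 3276 ways to draw 3 balls.
All same color: C(7,3) + C(7,3) + C(8,3) + C(6,3) = 35 + 35 + 56 + 20 = 146.
Probability = 146/3276 = 73/1638.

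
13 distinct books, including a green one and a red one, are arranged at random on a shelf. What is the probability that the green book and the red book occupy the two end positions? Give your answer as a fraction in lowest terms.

There are 13! = 6227020800 arrangements.
Place the green book and the red book at the ends in 2 ways, arrange the remaining 11 in 11! = 39916800 ways: 2·39916800 = 79833600.
Probability = 79833600/6227020800 = 1/78.

1/78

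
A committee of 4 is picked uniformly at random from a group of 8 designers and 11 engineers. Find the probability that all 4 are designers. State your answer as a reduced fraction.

35/1938

There are C(19,4) = 3876 possible selections.
Selections with all designers: C(8,4) = 70.
Probability = 70/3876 = 35/1938.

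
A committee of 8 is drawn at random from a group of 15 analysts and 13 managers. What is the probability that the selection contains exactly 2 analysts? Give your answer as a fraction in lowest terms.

4/69

Total number of selections: C(28,8) = 3108105.
Selections with exactly 2 analysts: choose 2 of the 15 analysts and 6 of the 13 managers, C(15,2)·C(13,6) = 105·1716 = 180180.
Probability = 180180/3108105 = 4/69.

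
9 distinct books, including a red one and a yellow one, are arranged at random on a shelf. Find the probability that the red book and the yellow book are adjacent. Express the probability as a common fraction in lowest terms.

There are 9! = 362880 arrangements.
Treat the red book and the yellow book as a block: 8! arrangements of the blocks × 2 orders within the block = 2·40320 = 80640.
Probability = 80640/362880 = 2/9.

2/9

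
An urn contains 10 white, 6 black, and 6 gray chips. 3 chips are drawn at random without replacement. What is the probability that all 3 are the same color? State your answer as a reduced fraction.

8/77

There are C(22,3) = 1540 ways to draw 3 chips.
All same color: C(10,3) + C(6,3) + C(6,3) = 120 + 20 + 20 = 160.
Probability = 160/1540 = 8/77.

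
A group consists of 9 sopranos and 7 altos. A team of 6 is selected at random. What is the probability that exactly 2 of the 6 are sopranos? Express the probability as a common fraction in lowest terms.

45/286

There are C(16,6) = 8008 ways to choose 6 from 16.
Selections with exactly 2 sopranos: choose 2 of the 9 sopranos and 4 of the 7 altos, C(9,2)·C(7,4) = 36·35 = 1260.
Probability = 1260/8008 = 45/286.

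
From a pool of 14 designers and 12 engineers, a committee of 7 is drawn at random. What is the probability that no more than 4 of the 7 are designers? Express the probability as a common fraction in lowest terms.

There are C(26,7) = 657800 ways to choose the 7.
Count the complement (more than 4 designers): C(14,5)·C(12,2) + C(14,6)·C(12,1) + C(14,7)·C(12,0) = 132132 + 36036 + 3432 = 171600.
Probability = 1 − 171600/657800 = 486200/657800 = 17/23.

17/23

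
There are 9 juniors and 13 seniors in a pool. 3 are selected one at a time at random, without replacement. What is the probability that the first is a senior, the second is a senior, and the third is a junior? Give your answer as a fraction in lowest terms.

Multiply the conditional probabilities at each draw: 13/22 · 12/21 · 9/20 = 1404/9240 = 117/770.

117/770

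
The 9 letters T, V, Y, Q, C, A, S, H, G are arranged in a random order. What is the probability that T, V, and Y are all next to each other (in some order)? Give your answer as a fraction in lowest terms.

There are 9! = 362880 arrangements.
Treat the three as one block: 7! placements × 3! orders within the block = 5040·6 = 30240.
Probability = 30240/362880 = 1/12.

1/12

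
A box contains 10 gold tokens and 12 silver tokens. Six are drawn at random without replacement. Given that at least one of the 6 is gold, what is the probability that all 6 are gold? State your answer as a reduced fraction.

10/3509

Work in counts. Selections with at least one gold: C(22,6) − C(12,6) = 74613 − 924 = 73689.
Of those, selections where all 6 are gold: C(10,6) = 210.
Conditional probability = 210/73689 = 10/3509.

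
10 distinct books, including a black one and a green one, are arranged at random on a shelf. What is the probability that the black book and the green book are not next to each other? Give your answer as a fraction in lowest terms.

There are 10! = 3628800 arrangements.
Arrangements with the black book and the green book adjacent: 2·9! = 725760.
So not adjacent: 3628800 − 725760 = 2903040, probability 2903040/3628800 = 4/5.

4/5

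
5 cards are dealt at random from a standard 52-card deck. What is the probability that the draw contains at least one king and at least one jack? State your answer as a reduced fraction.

There are C(52,5) = 2598960 possible draws.
By inclusion-exclusion on the complements, draws missing all kings or all jacks: C(48,5) + C(48,5) − C(44,5) = 1712304 + 1712304 − 1086008 = 2338600.
So draws with at least one of each: 2598960 − 2338600 = 260360, probability 260360/2598960 = 6509/64974.

6509/64974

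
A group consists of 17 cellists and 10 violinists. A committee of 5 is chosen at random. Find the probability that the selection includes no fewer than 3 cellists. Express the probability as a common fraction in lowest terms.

1122/1495

There are C(27,5) = 80730 ways to choose the 5.
Favorable selections (no fewer than 3 cellists): C(17,3)·C(10,2) + C(17,4)·C(10,1) + C(17,5)·C(10,0) = 30600 + 23800 + 6188 = 60588.
Probability = 60588/80730 = 1122/1495.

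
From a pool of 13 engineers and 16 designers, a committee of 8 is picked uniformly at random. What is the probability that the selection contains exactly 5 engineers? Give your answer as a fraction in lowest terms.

112/667

There are C(29,8) = 4292145 ways to choose 8 from 29.
Selections with exactly 5 engineers: choose 5 of the 13 engineers and 3 of the 16 designers, C(13,5)·C(16,3) = 1287·560 = 720720.
Probability = 720720/4292145 = 112/667.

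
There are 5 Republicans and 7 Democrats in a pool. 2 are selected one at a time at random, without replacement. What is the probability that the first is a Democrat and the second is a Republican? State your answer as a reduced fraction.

35/132

Multiply the conditional probabilities at each draw: 7/12 · 5/11 = 35/132.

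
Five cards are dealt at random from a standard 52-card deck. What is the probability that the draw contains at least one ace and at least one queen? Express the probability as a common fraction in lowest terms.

6509/64974

There are C(52,5) = 2598960 possible draws.
By inclusion-exclusion on the complements, draws missing all aces or all queens: C(48,5) + C(48,5) − C(44,5) = 1712304 + 1712304 − 1086008 = 2338600.
So draws with at least one of each: 2598960 − 2338600 = 260360, probability 260360/2598960 = 6509/64974.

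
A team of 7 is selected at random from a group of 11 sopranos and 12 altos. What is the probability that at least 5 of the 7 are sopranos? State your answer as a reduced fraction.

58/391

There are C(23,7) = 245157 ways to choose the 7.
Favorable selections (at least 5 sopranos): C(11,5)·C(12,2) + C(11,6)·C(12,1) + C(11,7)·C(12,0) = 30492 + 5544 + 330 = 36366.
Probability = 36366/245157 = 58/391.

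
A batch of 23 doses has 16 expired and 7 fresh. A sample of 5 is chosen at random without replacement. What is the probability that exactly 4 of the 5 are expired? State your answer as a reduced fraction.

1820/4807

Total number of selections: C(23,5) = 33649.
Selections with exactly 4 expired: choose 4 of the 16 expired and 1 of the 7 fresh, C(16,4)·C(7,1) = 1820·7 = 12740.
Probability = 12740/33649 = 1820/4807.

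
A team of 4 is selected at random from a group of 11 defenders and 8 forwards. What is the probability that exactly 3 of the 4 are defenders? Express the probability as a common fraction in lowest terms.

110/323

Total number of selections: C(19,4) = 3876.
Selections with exactly 3 defenders: choose 3 of the 11 defenders and 1 of the 8 forwards, C(11,3)·C(8,1) = 165·8 = 1320.
Probability = 1320/3876 = 110/323.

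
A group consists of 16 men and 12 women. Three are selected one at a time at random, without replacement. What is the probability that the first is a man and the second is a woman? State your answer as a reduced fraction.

16/63

Multiply the conditional probabilities at each draw: 16/28 · 12/27 = 192/756 = 16/63.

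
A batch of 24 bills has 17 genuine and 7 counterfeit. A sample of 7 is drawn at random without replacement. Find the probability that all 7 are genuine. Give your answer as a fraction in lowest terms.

There are C(24,7) = 346104 possible selections.
Selections with all genuine: C(17,7) = 19448.
Probability = 19448/346104 = 221/3933.

221/3933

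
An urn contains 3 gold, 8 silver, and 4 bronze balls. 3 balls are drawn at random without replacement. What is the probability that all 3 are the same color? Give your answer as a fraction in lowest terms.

There are C(15,3) = 455 ways to draw 3 balls.
All same color: C(3,3) + C(8,3) + C(4,3) = 1 + 56 + 4 = 61.
Probability = 61/455.

61/455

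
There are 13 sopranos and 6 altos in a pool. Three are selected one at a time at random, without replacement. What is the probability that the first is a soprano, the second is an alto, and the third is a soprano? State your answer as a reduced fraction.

Multiply the conditional probabilities at each draw: 13/19 · 6/18 · 12/17 = 936/5814 = 52/323.

52/323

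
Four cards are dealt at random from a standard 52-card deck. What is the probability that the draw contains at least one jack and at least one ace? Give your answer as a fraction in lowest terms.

1332/20825

There are C(52,4) = 270725 possible draws.
By inclusion-exclusion on the complements, draws missing all jacks or all aces: C(48,4) + C(48,4) − C(44,4) = 194580 + 194580 − 135751 = 253409.
So draws with at least one of each: 270725 − 253409 = 17316, probability 17316/270725 = 1332/20825.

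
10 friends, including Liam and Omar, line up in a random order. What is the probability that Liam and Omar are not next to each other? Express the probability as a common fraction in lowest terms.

There are 10! = 3628800 arrangements.
Arrangements with Liam and Omar adjacent: 2·9! = 725760.
So not adjacent: 3628800 − 725760 = 2903040, probability 2903040/3628800 = 4/5.

4/5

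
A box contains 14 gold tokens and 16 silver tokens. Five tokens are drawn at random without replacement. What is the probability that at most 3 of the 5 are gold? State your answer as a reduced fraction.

There are C(30,5) = 142506 ways to choose the 5.
Count the complement (more than 3 gold): C(14,4)·C(16,1) + C(14,5)·C(16,0) = 16016 + 2002 = 18018.
Probability = 1 − 18018/142506 = 124488/142506 = 76/87.

76/87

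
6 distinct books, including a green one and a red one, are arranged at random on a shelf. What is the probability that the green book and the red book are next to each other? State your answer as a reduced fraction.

There are 6! = 720 arrangements.
Treat the green book and the red book as a block: 5! arrangements of the blocks × 2 orders within the block = 2·120 = 240.
Probability = 240/720 = 1/3.

1/3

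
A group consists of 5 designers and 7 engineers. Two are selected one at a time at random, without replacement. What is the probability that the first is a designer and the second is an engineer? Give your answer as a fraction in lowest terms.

Multiply the conditional probabilities at each draw: 5/12 · 7/11 = 35/132.

35/132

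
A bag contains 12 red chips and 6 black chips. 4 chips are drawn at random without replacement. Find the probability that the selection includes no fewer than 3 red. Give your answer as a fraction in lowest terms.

Total selections: C(18,4) = 3060.
Favorable selections (no fewer than 3 red): C(12,3)·C(6,1) + C(12,4)·C(6,0) = 1320 + 495 = 1815.
Probability = 1815/3060 = 121/204.

121/204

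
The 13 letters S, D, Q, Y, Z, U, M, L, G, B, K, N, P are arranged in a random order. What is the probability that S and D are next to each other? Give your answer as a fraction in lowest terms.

2/13

There are 13! = 6227020800 arrangements.
Treat S and D as a block: 12! arrangements of the blocks × 2 orders within the block = 2·479001600 = 958003200.
Probability = 958003200/6227020800 = 2/13.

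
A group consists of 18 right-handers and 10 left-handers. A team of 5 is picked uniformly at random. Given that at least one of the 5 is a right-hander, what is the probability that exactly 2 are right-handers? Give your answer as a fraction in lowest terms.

Work in counts. Selections with at least one right-hander: C(28,5) − C(10,5) = 98280 − 252 = 98028.
Of those, selections where exactly 2 are right-handers: C(18,2)·C(10,3) = 153·120 = 18360.
Conditional probability = 18360/98028 = 510/2723.

510/2723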